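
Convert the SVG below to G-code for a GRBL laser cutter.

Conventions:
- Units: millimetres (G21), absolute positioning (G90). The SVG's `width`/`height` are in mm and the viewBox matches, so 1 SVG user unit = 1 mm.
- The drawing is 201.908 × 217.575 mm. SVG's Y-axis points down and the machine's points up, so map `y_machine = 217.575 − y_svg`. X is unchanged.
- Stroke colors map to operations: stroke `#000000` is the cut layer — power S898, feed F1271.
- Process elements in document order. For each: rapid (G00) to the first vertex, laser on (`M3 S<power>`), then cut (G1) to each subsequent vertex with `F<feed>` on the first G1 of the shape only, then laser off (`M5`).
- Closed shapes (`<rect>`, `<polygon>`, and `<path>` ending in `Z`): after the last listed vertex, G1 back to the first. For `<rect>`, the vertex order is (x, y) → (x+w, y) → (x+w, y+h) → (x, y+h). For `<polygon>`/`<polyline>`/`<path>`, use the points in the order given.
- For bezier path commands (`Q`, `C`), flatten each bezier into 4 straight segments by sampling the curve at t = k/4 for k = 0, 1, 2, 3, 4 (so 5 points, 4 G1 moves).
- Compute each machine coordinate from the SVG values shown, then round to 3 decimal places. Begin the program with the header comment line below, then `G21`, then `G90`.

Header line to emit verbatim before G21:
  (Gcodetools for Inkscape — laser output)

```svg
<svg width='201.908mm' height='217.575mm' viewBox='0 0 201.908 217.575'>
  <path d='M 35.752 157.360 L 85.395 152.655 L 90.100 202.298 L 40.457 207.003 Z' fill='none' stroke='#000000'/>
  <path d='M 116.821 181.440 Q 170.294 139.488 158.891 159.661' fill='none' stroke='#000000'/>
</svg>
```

1 u = 1 mm; y_m = 217.575 − y.

[1] `<path>` regular polygon, #000000→cut S898 F1271: (35.752,60.215) → (85.395,64.920) → (90.100,15.277) → (40.457,10.572) → (35.752,60.215) (closed)

[2] `<path>` quadratic bezier, #000000→cut S898 F1271: (116.821,36.135) → (139.503,53.228) → (154.075,62.556) → (160.538,64.118) → (158.891,57.914)

(Gcodetools for Inkscape — laser output)
G21
G90
G00 X35.752 Y60.215
M3 S898
G1 X85.395 Y64.920 F1271
G1 X90.100 Y15.277
G1 X40.457 Y10.572
G1 X35.752 Y60.215
M5
G00 X116.821 Y36.135
M3 S898
G1 X139.503 Y53.228 F1271
G1 X154.075 Y62.556
G1 X160.538 Y64.118
G1 X158.891 Y57.914
M5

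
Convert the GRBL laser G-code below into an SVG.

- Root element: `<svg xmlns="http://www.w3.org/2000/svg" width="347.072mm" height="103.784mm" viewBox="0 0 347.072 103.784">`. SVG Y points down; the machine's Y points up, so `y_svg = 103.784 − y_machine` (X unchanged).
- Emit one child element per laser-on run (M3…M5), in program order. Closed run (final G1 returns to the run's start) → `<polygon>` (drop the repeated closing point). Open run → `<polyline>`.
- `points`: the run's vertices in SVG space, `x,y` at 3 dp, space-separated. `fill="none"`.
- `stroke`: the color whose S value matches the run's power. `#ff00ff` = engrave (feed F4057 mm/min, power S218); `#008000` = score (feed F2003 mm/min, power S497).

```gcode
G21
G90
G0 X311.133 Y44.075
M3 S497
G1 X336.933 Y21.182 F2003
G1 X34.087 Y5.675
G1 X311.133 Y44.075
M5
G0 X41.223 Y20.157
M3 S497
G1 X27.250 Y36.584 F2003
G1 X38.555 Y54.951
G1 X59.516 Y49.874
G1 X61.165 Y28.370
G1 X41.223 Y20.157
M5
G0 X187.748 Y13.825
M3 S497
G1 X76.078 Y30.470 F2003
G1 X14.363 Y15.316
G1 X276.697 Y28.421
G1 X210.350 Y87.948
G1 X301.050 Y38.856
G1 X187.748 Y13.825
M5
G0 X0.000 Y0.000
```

y_svg = 103.784 − y_m. Every run uses S497, so all elements get stroke `#008000` (score).

[1] closed run; points: 311.133,59.709 336.933,82.602 34.087,98.109

[2] closed run; points: 41.223,83.627 27.250,67.200 38.555,48.833 59.516,53.910 61.165,75.414

[3] closed run; points: 187.748,89.959 76.078,73.314 14.363,88.468 276.697,75.363 210.350,15.836 301.050,64.928

<svg xmlns="http://www.w3.org/2000/svg" width="347.072mm" height="103.784mm" viewBox="0 0 347.072 103.784">
  <polygon points="311.133,59.709 336.933,82.602 34.087,98.109" fill="none" stroke="#008000"/>
  <polygon points="41.223,83.627 27.250,67.200 38.555,48.833 59.516,53.910 61.165,75.414" fill="none" stroke="#008000"/>
  <polygon points="187.748,89.959 76.078,73.314 14.363,88.468 276.697,75.363 210.350,15.836 301.050,64.928" fill="none" stroke="#008000"/>
</svg>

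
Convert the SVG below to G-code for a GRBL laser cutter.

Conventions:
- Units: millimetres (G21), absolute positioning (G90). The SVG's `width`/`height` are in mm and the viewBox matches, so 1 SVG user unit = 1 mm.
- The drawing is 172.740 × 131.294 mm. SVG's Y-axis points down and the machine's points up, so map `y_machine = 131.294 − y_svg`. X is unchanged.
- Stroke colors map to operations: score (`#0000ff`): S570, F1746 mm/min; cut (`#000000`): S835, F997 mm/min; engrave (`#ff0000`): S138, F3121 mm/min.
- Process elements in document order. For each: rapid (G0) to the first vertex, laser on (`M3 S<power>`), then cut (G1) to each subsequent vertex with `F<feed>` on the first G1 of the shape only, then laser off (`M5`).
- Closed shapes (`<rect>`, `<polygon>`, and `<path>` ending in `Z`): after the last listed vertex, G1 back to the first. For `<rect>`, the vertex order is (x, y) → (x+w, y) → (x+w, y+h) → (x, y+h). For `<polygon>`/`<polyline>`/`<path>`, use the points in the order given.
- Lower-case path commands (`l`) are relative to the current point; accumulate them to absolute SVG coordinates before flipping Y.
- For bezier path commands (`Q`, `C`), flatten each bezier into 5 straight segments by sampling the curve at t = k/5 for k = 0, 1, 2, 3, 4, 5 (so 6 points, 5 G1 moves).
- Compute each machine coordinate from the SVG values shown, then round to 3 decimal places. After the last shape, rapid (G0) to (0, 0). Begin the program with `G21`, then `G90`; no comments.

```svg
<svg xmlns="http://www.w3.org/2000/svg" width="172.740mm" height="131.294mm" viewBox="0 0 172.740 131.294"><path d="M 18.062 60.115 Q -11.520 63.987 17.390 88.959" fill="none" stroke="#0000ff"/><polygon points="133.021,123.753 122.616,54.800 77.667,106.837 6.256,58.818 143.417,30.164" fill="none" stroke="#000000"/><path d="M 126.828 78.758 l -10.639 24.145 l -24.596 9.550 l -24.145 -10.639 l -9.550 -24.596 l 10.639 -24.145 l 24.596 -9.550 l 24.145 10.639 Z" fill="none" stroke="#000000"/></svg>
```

Since the viewBox matches the mm dimensions, user units are millimetres directly. The only transform is the Y-flip y_m = 131.294 − y_svg.

Shape 1 is a quadratic bezier drawn with `<path>`. Its stroke #0000ff means score at S570, F1746. After flipping Y the toolpath is (18.062,71.179) → (8.569,68.786) → (3.755,64.705) → (3.621,58.937) → (8.166,51.480) → (17.390,42.335).

Shape 2 is a closed polygon drawn with `<polygon>`. Its stroke #000000 means cut at S835, F997. After flipping Y the toolpath is (133.021,7.541) → (122.616,76.494) → (77.667,24.457) → (6.256,72.476) → (143.417,101.130) → (133.021,7.541), returning to the start.

Shape 3 is a regular polygon drawn with `<path>`. Its stroke #000000 means cut at S835, F997. After flipping Y the toolpath is (126.828,52.536) → (116.189,28.391) → (91.593,18.841) → (67.448,29.480) → (57.898,54.076) → (68.537,78.221) → (93.133,87.771) → (117.278,77.132) → (126.828,52.536), returning to the start.

G21
G90
G0 X18.062 Y71.179
M3 S570
G1 X8.569 Y68.786 F1746
G1 X3.755 Y64.705
G1 X3.621 Y58.937
G1 X8.166 Y51.480
G1 X17.390 Y42.335
M5
G0 X133.021 Y7.541
M3 S835
G1 X122.616 Y76.494 F997
G1 X77.667 Y24.457
G1 X6.256 Y72.476
G1 X143.417 Y101.130
G1 X133.021 Y7.541
M5
G0 X126.828 Y52.536
M3 S835
G1 X116.189 Y28.391 F997
G1 X91.593 Y18.841
G1 X67.448 Y29.480
G1 X57.898 Y54.076
G1 X68.537 Y78.221
G1 X93.133 Y87.771
G1 X117.278 Y77.132
G1 X126.828 Y52.536
M5
G0 X0.000 Y0.000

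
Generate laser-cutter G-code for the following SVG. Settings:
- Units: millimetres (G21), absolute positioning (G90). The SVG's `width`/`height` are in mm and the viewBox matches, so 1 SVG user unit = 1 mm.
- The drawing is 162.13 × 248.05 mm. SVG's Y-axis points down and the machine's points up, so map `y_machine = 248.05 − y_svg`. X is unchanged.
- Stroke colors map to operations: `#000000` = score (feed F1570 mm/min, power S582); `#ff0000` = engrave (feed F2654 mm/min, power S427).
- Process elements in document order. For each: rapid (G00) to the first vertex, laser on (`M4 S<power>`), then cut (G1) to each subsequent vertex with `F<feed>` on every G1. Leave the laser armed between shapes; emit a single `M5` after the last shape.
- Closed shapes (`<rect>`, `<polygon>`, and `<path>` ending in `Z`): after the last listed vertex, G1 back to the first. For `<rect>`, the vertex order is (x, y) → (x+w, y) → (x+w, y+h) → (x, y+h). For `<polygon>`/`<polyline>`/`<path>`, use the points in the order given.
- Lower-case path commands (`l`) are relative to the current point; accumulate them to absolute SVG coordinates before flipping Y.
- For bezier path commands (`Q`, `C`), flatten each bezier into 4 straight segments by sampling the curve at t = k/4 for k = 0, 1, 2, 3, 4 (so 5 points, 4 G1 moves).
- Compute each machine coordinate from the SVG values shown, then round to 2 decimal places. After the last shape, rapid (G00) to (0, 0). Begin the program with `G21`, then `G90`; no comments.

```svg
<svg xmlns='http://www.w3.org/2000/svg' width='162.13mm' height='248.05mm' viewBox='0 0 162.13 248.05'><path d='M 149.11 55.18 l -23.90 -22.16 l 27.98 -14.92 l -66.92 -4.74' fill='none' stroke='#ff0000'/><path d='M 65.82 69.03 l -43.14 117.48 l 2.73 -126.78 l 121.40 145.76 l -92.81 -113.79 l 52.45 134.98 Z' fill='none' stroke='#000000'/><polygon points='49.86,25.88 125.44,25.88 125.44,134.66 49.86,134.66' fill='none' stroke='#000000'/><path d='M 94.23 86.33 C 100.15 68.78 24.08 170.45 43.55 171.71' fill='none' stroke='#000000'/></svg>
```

1 u = 1 mm; y_m = 248.05 − y.

[1] `<path>` open polyline, #ff0000→engrave S427 F2654: (149.11,192.87) → (125.21,215.03) → (153.19,229.95) → (86.27,234.69)

[2] `<path>` closed polygon, #000000→score S582 F1570: (65.82,179.02) → (22.68,61.54) → (25.41,188.32) → (146.81,42.56) → (54.00,156.35) → (106.45,21.37) → (65.82,179.02) (closed)

[3] `<polygon>` rectangle, #000000→score S582 F1570: (49.86,222.17) → (125.44,222.17) → (125.44,113.39) → (49.86,113.39) → (49.86,222.17) (closed)

[4] `<path>` cubic bezier, #000000→score S582 F1570: (94.23,161.72) → (86.07,155.96) → (63.81,126.08) → (44.09,92.68) → (43.55,76.34)

G21
G90
G00 X149.11 Y192.87
M4 S427
G1 X125.21 Y215.03 F2654
G1 X153.19 Y229.95 F2654
G1 X86.27 Y234.69 F2654
G00 X65.82 Y179.02
M4 S582
G1 X22.68 Y61.54 F1570
G1 X25.41 Y188.32 F1570
G1 X146.81 Y42.56 F1570
G1 X54.00 Y156.35 F1570
G1 X106.45 Y21.37 F1570
G1 X65.82 Y179.02 F1570
G00 X49.86 Y222.17
M4 S582
G1 X125.44 Y222.17 F1570
G1 X125.44 Y113.39 F1570
G1 X49.86 Y113.39 F1570
G1 X49.86 Y222.17 F1570
G00 X94.23 Y161.72
M4 S582
G1 X86.07 Y155.96 F1570
G1 X63.81 Y126.08 F1570
G1 X44.09 Y92.68 F1570
G1 X43.55 Y76.34 F1570
M5
G00 X0.00 Y0.00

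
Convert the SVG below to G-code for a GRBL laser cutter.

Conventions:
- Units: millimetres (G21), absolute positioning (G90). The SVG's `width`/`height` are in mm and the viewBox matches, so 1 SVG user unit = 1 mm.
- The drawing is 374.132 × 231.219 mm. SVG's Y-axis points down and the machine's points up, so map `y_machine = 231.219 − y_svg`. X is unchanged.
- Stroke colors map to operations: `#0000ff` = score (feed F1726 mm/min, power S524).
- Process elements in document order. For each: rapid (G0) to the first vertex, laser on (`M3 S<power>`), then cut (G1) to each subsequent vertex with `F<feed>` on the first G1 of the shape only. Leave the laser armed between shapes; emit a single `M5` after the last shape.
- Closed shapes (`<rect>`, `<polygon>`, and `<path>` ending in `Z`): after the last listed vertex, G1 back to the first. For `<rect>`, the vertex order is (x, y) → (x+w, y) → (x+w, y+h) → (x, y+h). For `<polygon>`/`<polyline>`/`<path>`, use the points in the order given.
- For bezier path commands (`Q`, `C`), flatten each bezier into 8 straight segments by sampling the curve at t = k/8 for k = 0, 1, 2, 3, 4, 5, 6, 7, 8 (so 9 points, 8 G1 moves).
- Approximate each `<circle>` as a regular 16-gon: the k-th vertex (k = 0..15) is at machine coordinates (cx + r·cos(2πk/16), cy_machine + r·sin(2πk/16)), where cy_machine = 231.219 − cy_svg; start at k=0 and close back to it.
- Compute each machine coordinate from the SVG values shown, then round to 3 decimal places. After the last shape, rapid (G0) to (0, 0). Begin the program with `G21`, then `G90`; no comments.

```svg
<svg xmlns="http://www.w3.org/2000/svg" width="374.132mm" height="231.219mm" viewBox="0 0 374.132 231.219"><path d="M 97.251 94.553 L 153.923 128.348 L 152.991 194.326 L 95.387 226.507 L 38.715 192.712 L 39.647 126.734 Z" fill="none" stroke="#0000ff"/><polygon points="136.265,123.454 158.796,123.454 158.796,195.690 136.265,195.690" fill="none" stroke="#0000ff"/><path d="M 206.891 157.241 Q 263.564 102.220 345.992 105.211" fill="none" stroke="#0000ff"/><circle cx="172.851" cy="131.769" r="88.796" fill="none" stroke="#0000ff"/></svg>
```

viewBox `0 0 374.132 231.219` with mm width/height → 1 unit = 1 mm. Flip: y_m = 231.219 − y_svg.

**Shape 1** — `<path>` regular polygon, stroke `#0000ff` → score (S524, F1726). Machine vertices: (97.251,136.666) → (153.923,102.871) → (152.991,36.893) → (95.387,4.712) → (38.715,38.507) → (39.647,104.485) → (97.251,136.666). Closed: final G1 returns to the first vertex.

**Shape 2** — `<polygon>` rectangle, stroke `#0000ff` → score (S524, F1726). Machine vertices: (136.265,107.765) → (158.796,107.765) → (158.796,35.529) → (136.265,35.529) → (136.265,107.765). Closed: final G1 returns to the first vertex.

**Shape 3** — `<path>` quadratic bezier, stroke `#0000ff` → score (S524, F1726). Control points (SVG): P0=(206.891,157.241), P1=(263.564,102.220), P2=(345.992,105.211); sampled at t=k/8. Machine vertices: (206.891,73.978) → (221.462,86.827) → (236.837,97.863) → (253.018,107.086) → (270.003,114.496) → (287.793,120.093) → (306.388,123.878) → (325.787,125.849) → (345.992,126.008). Open path.

**Shape 4** — `<circle>` circle, stroke `#0000ff` → score (S524, F1726). Machine vertices: (261.647,99.450) → (254.888,133.431) → (235.639,162.238) → (206.832,181.487) → (172.851,188.246) → (138.870,181.487) → (110.063,162.238) → (90.814,133.431) → (84.055,99.450) → (90.814,65.469) → (110.063,36.662) → (138.870,17.413) → (172.851,10.654) → (206.832,17.413) → (235.639,36.662) → (254.888,65.469) → (261.647,99.450). Closed: final G1 returns to the first vertex.

G21
G90
G0 X97.251 Y136.666
M3 S524
G1 X153.923 Y102.871 F1726
G1 X152.991 Y36.893
G1 X95.387 Y4.712
G1 X38.715 Y38.507
G1 X39.647 Y104.485
G1 X97.251 Y136.666
G0 X136.265 Y107.765
M3 S524
G1 X158.796 Y107.765 F1726
G1 X158.796 Y35.529
G1 X136.265 Y35.529
G1 X136.265 Y107.765
G0 X206.891 Y73.978
M3 S524
G1 X221.462 Y86.827 F1726
G1 X236.837 Y97.863
G1 X253.018 Y107.086
G1 X270.003 Y114.496
G1 X287.793 Y120.093
G1 X306.388 Y123.878
G1 X325.787 Y125.849
G1 X345.992 Y126.008
G0 X261.647 Y99.450
M3 S524
G1 X254.888 Y133.431 F1726
G1 X235.639 Y162.238
G1 X206.832 Y181.487
G1 X172.851 Y188.246
G1 X138.870 Y181.487
G1 X110.063 Y162.238
G1 X90.814 Y133.431
G1 X84.055 Y99.450
G1 X90.814 Y65.469
G1 X110.063 Y36.662
G1 X138.870 Y17.413
G1 X172.851 Y10.654
G1 X206.832 Y17.413
G1 X235.639 Y36.662
G1 X254.888 Y65.469
G1 X261.647 Y99.450
M5
G0 X0.000 Y0.000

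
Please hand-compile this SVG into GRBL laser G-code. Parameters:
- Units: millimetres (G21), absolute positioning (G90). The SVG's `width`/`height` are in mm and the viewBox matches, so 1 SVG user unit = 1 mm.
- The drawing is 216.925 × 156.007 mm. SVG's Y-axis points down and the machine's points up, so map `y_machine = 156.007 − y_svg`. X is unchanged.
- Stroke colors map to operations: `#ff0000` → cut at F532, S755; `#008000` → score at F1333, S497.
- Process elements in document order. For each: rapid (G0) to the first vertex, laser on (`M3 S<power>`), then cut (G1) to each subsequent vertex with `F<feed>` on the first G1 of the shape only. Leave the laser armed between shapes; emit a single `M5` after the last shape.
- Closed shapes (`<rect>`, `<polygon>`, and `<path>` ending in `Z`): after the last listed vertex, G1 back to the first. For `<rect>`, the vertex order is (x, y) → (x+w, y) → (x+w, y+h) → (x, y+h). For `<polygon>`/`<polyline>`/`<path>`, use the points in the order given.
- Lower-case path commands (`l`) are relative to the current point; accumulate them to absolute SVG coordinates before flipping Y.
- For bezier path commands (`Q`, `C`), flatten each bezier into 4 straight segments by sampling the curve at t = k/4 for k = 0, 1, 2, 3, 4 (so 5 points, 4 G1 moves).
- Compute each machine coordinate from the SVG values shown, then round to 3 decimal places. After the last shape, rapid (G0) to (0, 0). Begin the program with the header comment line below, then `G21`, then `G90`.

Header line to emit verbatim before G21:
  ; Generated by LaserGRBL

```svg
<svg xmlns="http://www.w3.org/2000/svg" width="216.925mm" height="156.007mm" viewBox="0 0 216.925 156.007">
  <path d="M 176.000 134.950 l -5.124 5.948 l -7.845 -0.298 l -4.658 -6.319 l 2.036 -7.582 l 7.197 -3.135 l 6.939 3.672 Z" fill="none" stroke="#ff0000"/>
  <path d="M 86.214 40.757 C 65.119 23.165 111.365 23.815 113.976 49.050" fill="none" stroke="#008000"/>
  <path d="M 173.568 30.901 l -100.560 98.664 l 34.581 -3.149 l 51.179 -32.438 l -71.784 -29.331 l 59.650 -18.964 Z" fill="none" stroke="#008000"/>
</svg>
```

; Generated by LaserGRBL
G21
G90
G0 X176.000 Y21.057
M3 S755
G1 X170.876 Y15.109 F532
G1 X163.031 Y15.407
G1 X158.373 Y21.726
G1 X160.409 Y29.308
G1 X167.606 Y32.443
G1 X174.545 Y28.771
G1 X176.000 Y21.057
G0 X86.214 Y115.250
M3 S497
G1 X81.285 Y124.925 F1333
G1 X91.205 Y127.164
G1 X105.570 Y121.373
G1 X113.976 Y106.957
G0 X173.568 Y125.106
M3 S497
G1 X73.008 Y26.442 F1333
G1 X107.589 Y29.591
G1 X158.768 Y62.029
G1 X86.984 Y91.360
G1 X146.634 Y110.324
G1 X173.568 Y125.106
M5
G0 X0.000 Y0.000

1 u = 1 mm; y_m = 156.007 − y.

[1] `<path>` regular polygon, #ff0000→cut S755 F532: (176.000,21.057) → (170.876,15.109) → (163.031,15.407) → (158.373,21.726) → (160.409,29.308) → (167.606,32.443) → (174.545,28.771) → (176.000,21.057) (closed)

[2] `<path>` cubic bezier, #008000→score S497 F1333: (86.214,115.250) → (81.285,124.925) → (91.205,127.164) → (105.570,121.373) → (113.976,106.957)

[3] `<path>` closed polygon, #008000→score S497 F1333: (173.568,125.106) → (73.008,26.442) → (107.589,29.591) → (158.768,62.029) → (86.984,91.360) → (146.634,110.324) → (173.568,125.106) (closed)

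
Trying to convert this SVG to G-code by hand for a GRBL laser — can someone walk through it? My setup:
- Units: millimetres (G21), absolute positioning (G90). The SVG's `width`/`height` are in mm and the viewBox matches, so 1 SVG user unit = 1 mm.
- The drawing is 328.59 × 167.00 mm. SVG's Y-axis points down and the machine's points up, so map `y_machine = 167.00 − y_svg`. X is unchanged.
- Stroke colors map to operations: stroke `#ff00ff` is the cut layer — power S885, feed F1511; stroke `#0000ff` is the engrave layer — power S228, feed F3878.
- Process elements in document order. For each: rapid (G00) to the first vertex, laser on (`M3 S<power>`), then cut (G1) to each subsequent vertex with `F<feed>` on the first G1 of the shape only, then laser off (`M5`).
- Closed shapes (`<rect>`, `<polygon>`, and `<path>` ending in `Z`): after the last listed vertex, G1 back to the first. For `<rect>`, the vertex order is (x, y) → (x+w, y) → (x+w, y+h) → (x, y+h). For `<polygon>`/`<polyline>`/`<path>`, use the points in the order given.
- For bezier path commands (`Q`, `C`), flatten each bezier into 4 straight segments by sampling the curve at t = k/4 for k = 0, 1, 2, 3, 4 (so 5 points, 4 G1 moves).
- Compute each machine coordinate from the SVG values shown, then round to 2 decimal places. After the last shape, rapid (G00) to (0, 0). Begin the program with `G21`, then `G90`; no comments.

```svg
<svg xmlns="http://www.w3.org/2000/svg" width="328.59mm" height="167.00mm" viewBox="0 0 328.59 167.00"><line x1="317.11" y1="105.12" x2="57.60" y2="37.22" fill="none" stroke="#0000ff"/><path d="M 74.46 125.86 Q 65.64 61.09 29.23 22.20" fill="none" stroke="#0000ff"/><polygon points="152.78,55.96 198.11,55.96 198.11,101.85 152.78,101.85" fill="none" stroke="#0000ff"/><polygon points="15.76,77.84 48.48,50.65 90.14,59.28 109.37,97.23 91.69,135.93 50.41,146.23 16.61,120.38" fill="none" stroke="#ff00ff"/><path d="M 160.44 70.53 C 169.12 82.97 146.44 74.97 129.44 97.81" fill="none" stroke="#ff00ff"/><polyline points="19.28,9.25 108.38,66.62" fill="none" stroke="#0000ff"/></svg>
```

G21
G90
G00 X317.11 Y61.88
M3 S228
G1 X57.60 Y129.78 F3878
M5
G00 X74.46 Y41.14
M3 S228
G1 X68.33 Y71.91 F3878
G1 X58.74 Y99.44
G1 X45.71 Y123.74
G1 X29.23 Y144.80
M5
G00 X152.78 Y111.04
M3 S228
G1 X198.11 Y111.04 F3878
G1 X198.11 Y65.15
G1 X152.78 Y65.15
G1 X152.78 Y111.04
M5
G00 X15.76 Y89.16
M3 S885
G1 X48.48 Y116.35 F1511
G1 X90.14 Y107.72
G1 X109.37 Y69.77
G1 X91.69 Y31.07
G1 X50.41 Y20.77
G1 X16.61 Y46.62
G1 X15.76 Y89.16
M5
G00 X160.44 Y96.47
M3 S885
G1 X161.65 Y90.17 F1511
G1 X154.57 Y86.73
G1 X142.68 Y81.34
G1 X129.44 Y69.19
M5
G00 X19.28 Y157.75
M3 S228
G1 X108.38 Y100.38 F3878
M5
G00 X0.00 Y0.00

Since the viewBox matches the mm dimensions, user units are millimetres directly. The only transform is the Y-flip y_m = 167.00 − y_svg.

Shape 1 is a line segment drawn with `<line>`. Its stroke #0000ff means engrave at S228, F3878. After flipping Y the toolpath is (317.11,61.88) → (57.60,129.78).

Shape 2 is a quadratic bezier drawn with `<path>`. Its stroke #0000ff means engrave at S228, F3878. After flipping Y the toolpath is (74.46,41.14) → (68.33,71.91) → (58.74,99.44) → (45.71,123.74) → (29.23,144.80).

Shape 3 is a rectangle drawn with `<polygon>`. Its stroke #0000ff means engrave at S228, F3878. After flipping Y the toolpath is (152.78,111.04) → (198.11,111.04) → (198.11,65.15) → (152.78,65.15) → (152.78,111.04), returning to the start.

Shape 4 is a regular polygon drawn with `<polygon>`. Its stroke #ff00ff means cut at S885, F1511. After flipping Y the toolpath is (15.76,89.16) → (48.48,116.35) → (90.14,107.72) → (109.37,69.77) → (91.69,31.07) → (50.41,20.77) → (16.61,46.62) → (15.76,89.16), returning to the start.

Shape 5 is a cubic bezier drawn with `<path>`. Its stroke #ff00ff means cut at S885, F1511. After flipping Y the toolpath is (160.44,96.47) → (161.65,90.17) → (154.57,86.73) → (142.68,81.34) → (129.44,69.19).

Shape 6 is a line segment drawn with `<polyline>`. Its stroke #0000ff means engrave at S228, F3878. After flipping Y the toolpath is (19.28,157.75) → (108.38,100.38).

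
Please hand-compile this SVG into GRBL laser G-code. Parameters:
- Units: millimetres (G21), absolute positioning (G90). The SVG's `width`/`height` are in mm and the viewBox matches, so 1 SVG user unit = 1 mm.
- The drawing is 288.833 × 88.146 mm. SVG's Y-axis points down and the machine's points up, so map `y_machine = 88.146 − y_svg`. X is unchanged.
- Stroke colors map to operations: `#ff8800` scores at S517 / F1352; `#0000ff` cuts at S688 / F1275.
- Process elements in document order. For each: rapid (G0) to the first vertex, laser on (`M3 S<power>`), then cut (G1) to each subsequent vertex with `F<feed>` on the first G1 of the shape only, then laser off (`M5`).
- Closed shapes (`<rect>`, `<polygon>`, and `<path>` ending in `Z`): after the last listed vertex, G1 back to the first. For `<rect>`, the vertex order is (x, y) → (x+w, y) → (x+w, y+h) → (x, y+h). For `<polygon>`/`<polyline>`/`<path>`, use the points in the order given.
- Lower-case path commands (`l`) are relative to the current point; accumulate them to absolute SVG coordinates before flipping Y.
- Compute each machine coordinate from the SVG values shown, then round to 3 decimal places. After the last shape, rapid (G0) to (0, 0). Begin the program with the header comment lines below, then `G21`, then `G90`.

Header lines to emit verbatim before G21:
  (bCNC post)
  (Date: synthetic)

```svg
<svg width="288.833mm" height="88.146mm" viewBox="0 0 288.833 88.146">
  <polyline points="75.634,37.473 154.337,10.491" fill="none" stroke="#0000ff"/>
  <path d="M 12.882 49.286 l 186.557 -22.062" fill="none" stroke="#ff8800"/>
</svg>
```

(bCNC post)
(Date: synthetic)
G21
G90
G0 X75.634 Y50.673
M3 S688
G1 X154.337 Y77.655 F1275
M5
G0 X12.882 Y38.860
M3 S517
G1 X199.439 Y60.922 F1352
M5
G0 X0.000 Y0.000

viewBox `0 0 288.833 88.146` with mm width/height → 1 unit = 1 mm. Flip: y_m = 88.146 − y_svg.

**Shape 1** — `<polyline>` line segment, stroke `#0000ff` → cut (S688, F1275). Machine vertices: (75.634,50.673) → (154.337,77.655). Open path.

**Shape 2** — `<path>` line segment, stroke `#ff8800` → score (S517, F1352). Machine vertices: (12.882,38.860) → (199.439,60.922). Open path.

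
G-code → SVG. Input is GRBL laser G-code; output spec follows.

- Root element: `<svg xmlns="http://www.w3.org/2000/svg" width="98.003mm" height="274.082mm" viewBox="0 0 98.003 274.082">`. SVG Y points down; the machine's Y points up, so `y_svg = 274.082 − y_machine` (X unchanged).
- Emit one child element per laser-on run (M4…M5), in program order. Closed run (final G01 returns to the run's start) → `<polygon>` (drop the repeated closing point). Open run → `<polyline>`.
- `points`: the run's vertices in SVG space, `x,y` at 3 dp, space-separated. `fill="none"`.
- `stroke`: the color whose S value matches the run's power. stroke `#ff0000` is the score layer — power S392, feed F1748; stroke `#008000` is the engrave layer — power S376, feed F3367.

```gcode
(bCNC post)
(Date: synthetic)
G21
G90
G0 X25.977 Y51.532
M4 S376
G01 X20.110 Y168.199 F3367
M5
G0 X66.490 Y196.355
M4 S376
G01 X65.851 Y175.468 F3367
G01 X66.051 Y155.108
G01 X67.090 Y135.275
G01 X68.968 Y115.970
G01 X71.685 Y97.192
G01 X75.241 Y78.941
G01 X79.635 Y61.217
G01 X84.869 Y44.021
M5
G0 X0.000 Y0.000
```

Each laser-on run becomes one SVG element. Flip Y back into SVG space with y_svg = 274.082 − y_machine. Every run uses S376, so all elements get stroke `#008000` (engrave).

Run 1: The run is open, so emit a `<polyline>` with points (Y-flipped): 25.977,222.550 20.110,105.883.

Run 2: The run is open, so emit a `<polyline>` with points (Y-flipped): 66.490,77.727 65.851,98.614 66.051,118.974 67.090,138.807 68.968,158.112 71.685,176.890 75.241,195.141 79.635,212.865 84.869,230.061.

<svg xmlns="http://www.w3.org/2000/svg" width="98.003mm" height="274.082mm" viewBox="0 0 98.003 274.082">
  <polyline points="25.977,222.550 20.110,105.883" fill="none" stroke="#008000"/>
  <polyline points="66.490,77.727 65.851,98.614 66.051,118.974 67.090,138.807 68.968,158.112 71.685,176.890 75.241,195.141 79.635,212.865 84.869,230.061" fill="none" stroke="#008000"/>
</svg>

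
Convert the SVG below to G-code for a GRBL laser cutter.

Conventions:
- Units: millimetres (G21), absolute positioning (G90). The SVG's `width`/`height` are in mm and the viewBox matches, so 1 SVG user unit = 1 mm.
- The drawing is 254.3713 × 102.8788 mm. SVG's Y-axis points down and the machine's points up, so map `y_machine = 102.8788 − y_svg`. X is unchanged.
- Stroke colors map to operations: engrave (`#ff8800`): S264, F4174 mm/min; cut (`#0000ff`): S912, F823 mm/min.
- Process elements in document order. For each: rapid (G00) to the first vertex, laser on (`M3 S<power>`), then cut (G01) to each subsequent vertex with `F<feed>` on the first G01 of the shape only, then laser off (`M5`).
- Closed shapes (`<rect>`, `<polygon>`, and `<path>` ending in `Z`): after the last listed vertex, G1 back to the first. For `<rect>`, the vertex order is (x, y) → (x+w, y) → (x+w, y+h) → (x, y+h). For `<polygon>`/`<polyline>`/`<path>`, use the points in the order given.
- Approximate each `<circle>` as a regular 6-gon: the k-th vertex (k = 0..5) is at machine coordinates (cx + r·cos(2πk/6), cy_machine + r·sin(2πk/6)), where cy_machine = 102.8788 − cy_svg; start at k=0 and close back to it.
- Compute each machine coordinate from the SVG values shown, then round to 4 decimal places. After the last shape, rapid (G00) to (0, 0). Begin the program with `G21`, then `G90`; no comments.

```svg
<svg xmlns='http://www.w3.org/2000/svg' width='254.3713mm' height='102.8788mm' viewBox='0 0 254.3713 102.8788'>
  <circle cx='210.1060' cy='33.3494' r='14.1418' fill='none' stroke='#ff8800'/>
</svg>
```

viewBox `0 0 254.3713 102.8788` with mm width/height → 1 unit = 1 mm. Flip: y_m = 102.8788 − y_svg.

**Shape 1** — `<circle>` circle, stroke `#ff8800` → engrave (S264, F4174). Machine vertices: (224.2478,69.5294) → (217.1769,81.7766) → (203.0351,81.7766) → (195.9642,69.5294) → (203.0351,57.2822) → (217.1769,57.2822) → (224.2478,69.5294). Closed: final G1 returns to the first vertex.

G21
G90
G00 X224.2478 Y69.5294
M3 S264
G01 X217.1769 Y81.7766 F4174
G01 X203.0351 Y81.7766
G01 X195.9642 Y69.5294
G01 X203.0351 Y57.2822
G01 X217.1769 Y57.2822
G01 X224.2478 Y69.5294
M5
G00 X0.0000 Y0.0000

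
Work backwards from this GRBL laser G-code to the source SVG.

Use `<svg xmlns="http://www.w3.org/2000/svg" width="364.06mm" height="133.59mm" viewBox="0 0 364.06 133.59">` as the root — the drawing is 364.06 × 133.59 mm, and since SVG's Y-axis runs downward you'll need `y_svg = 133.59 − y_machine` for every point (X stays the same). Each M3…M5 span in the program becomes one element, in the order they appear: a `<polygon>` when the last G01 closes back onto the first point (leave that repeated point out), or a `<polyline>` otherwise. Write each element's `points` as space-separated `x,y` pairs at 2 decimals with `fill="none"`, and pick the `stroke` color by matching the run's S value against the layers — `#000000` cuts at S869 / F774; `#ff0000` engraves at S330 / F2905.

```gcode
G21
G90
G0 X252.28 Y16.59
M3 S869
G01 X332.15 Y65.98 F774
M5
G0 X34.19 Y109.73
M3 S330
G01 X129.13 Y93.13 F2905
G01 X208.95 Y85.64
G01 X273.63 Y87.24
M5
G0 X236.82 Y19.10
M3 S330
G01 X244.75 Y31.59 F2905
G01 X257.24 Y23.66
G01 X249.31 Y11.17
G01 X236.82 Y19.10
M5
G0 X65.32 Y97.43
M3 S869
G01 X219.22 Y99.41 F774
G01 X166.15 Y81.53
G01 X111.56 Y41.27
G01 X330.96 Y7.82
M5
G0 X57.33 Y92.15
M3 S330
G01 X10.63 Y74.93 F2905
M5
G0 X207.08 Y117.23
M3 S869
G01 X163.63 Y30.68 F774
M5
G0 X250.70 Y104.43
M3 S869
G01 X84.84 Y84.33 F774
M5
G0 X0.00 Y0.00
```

Each laser-on run becomes one SVG element. Flip Y back into SVG space with y_svg = 133.59 − y_machine.

Run 1: power S869 maps to stroke `#000000` (cut). The run is open, so emit a `<polyline>` with points (Y-flipped): 252.28,117.00 332.15,67.61.

Run 2: S330 ⇒ engrave layer `#ff0000`. The run is open, so emit a `<polyline>` with points (Y-flipped): 34.19,23.86 129.13,40.46 208.95,47.95 273.63,46.35.

Run 3: power S330 maps to stroke `#ff0000` (engrave). The run returns to its start, so emit a `<polygon>` with points (Y-flipped): 236.82,114.49 244.75,102.00 257.24,109.93 249.31,122.42.

Run 4: power S869 maps to stroke `#000000` (cut). The run is open, so emit a `<polyline>` with points (Y-flipped): 65.32,36.16 219.22,34.18 166.15,52.06 111.56,92.32 330.96,125.77.

Run 5: S330 ⇒ engrave layer `#ff0000`. The run is open, so emit a `<polyline>` with points (Y-flipped): 57.33,41.44 10.63,58.66.

Run 6: power S869 maps to stroke `#000000` (cut). The run is open, so emit a `<polyline>` with points (Y-flipped): 207.08,16.36 163.63,102.91.

Run 7: S869 ⇒ cut layer `#000000`. The run is open, so emit a `<polyline>` with points (Y-flipped): 250.70,29.16 84.84,49.26.

<svg xmlns="http://www.w3.org/2000/svg" width="364.06mm" height="133.59mm" viewBox="0 0 364.06 133.59">
  <polyline points="252.28,117.00 332.15,67.61" fill="none" stroke="#000000"/>
  <polyline points="34.19,23.86 129.13,40.46 208.95,47.95 273.63,46.35" fill="none" stroke="#ff0000"/>
  <polygon points="236.82,114.49 244.75,102.00 257.24,109.93 249.31,122.42" fill="none" stroke="#ff0000"/>
  <polyline points="65.32,36.16 219.22,34.18 166.15,52.06 111.56,92.32 330.96,125.77" fill="none" stroke="#000000"/>
  <polyline points="57.33,41.44 10.63,58.66" fill="none" stroke="#ff0000"/>
  <polyline points="207.08,16.36 163.63,102.91" fill="none" stroke="#000000"/>
  <polyline points="250.70,29.16 84.84,49.26" fill="none" stroke="#000000"/>
</svg>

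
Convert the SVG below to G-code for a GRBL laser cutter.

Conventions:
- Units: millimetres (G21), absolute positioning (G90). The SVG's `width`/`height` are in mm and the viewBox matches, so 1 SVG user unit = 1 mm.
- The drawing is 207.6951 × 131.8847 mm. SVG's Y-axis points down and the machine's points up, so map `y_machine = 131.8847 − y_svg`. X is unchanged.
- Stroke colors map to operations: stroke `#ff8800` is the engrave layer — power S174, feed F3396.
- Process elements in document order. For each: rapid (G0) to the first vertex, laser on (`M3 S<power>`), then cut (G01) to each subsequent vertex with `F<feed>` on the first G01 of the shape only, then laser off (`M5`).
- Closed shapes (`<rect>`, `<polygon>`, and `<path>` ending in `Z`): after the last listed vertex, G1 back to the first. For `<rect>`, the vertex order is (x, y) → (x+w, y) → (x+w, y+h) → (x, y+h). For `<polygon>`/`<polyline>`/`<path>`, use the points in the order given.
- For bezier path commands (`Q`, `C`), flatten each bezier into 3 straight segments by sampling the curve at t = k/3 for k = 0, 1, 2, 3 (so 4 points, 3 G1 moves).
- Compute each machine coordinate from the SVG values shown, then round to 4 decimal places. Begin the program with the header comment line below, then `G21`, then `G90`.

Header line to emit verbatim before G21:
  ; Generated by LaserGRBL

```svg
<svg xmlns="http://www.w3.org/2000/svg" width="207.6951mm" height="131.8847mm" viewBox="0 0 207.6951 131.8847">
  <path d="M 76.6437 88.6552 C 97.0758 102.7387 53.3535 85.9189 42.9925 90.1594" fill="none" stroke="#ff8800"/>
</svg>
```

; Generated by LaserGRBL
G21
G90
G0 X76.6437 Y43.2295
M3 S174
G01 X79.3027 Y37.5225 F3396
G01 X60.8622 Y40.8703
G01 X42.9925 Y41.7253
M5

Since the viewBox matches the mm dimensions, user units are millimetres directly. The only transform is the Y-flip y_m = 131.8847 − y_svg.

Shape 1 is a cubic bezier drawn with `<path>`. Its stroke #ff8800 means engrave at S174, F3396. After flipping Y the toolpath is (76.6437,43.2295) → (79.3027,37.5225) → (60.8622,40.8703) → (42.9925,41.7253).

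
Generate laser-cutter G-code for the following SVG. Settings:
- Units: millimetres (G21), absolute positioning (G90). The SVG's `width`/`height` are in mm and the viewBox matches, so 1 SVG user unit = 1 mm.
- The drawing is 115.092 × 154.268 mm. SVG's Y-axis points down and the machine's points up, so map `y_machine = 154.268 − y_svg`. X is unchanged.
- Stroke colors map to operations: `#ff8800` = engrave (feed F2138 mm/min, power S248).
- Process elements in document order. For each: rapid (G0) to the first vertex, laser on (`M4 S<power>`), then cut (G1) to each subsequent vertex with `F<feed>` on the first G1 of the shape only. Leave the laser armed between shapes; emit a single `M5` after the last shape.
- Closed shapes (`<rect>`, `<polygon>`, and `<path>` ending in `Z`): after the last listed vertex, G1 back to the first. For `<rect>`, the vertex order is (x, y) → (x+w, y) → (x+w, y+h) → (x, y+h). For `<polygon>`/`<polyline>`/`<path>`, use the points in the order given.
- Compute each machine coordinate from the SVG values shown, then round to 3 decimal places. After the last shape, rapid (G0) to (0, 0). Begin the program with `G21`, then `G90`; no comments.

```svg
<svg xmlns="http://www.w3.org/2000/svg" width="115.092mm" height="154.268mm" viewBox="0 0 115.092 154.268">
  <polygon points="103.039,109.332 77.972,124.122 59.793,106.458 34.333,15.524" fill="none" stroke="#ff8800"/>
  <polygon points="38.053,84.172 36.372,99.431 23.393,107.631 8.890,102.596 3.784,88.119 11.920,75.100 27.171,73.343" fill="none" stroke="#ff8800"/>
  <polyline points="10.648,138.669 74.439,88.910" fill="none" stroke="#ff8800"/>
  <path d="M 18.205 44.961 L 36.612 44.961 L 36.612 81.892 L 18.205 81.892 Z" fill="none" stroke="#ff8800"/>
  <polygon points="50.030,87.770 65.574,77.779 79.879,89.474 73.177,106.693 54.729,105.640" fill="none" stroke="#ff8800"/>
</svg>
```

viewBox `0 0 115.092 154.268` with mm width/height → 1 unit = 1 mm. Flip: y_m = 154.268 − y_svg.

**Shape 1** — `<polygon>` closed polygon, stroke `#ff8800` → engrave (S248, F2138). Machine vertices: (103.039,44.936) → (77.972,30.146) → (59.793,47.810) → (34.333,138.744) → (103.039,44.936). Closed: final G1 returns to the first vertex.

**Shape 2** — `<polygon>` regular polygon, stroke `#ff8800` → engrave (S248, F2138). Machine vertices: (38.053,70.096) → (36.372,54.837) → (23.393,46.637) → (8.890,51.672) → (3.784,66.149) → (11.920,79.168) → (27.171,80.925) → (38.053,70.096). Closed: final G1 returns to the first vertex.

**Shape 3** — `<polyline>` line segment, stroke `#ff8800` → engrave (S248, F2138). Machine vertices: (10.648,15.599) → (74.439,65.358). Open path.

**Shape 4** — `<path>` rectangle, stroke `#ff8800` → engrave (S248, F2138). Machine vertices: (18.205,109.307) → (36.612,109.307) → (36.612,72.376) → (18.205,72.376) → (18.205,109.307). Closed: final G1 returns to the first vertex.

**Shape 5** — `<polygon>` regular polygon, stroke `#ff8800` → engrave (S248, F2138). Machine vertices: (50.030,66.498) → (65.574,76.489) → (79.879,64.794) → (73.177,47.575) → (54.729,48.628) → (50.030,66.498). Closed: final G1 returns to the first vertex.

G21
G90
G0 X103.039 Y44.936
M4 S248
G1 X77.972 Y30.146 F2138
G1 X59.793 Y47.810
G1 X34.333 Y138.744
G1 X103.039 Y44.936
G0 X38.053 Y70.096
M4 S248
G1 X36.372 Y54.837 F2138
G1 X23.393 Y46.637
G1 X8.890 Y51.672
G1 X3.784 Y66.149
G1 X11.920 Y79.168
G1 X27.171 Y80.925
G1 X38.053 Y70.096
G0 X10.648 Y15.599
M4 S248
G1 X74.439 Y65.358 F2138
G0 X18.205 Y109.307
M4 S248
G1 X36.612 Y109.307 F2138
G1 X36.612 Y72.376
G1 X18.205 Y72.376
G1 X18.205 Y109.307
G0 X50.030 Y66.498
M4 S248
G1 X65.574 Y76.489 F2138
G1 X79.879 Y64.794
G1 X73.177 Y47.575
G1 X54.729 Y48.628
G1 X50.030 Y66.498
M5
G0 X0.000 Y0.000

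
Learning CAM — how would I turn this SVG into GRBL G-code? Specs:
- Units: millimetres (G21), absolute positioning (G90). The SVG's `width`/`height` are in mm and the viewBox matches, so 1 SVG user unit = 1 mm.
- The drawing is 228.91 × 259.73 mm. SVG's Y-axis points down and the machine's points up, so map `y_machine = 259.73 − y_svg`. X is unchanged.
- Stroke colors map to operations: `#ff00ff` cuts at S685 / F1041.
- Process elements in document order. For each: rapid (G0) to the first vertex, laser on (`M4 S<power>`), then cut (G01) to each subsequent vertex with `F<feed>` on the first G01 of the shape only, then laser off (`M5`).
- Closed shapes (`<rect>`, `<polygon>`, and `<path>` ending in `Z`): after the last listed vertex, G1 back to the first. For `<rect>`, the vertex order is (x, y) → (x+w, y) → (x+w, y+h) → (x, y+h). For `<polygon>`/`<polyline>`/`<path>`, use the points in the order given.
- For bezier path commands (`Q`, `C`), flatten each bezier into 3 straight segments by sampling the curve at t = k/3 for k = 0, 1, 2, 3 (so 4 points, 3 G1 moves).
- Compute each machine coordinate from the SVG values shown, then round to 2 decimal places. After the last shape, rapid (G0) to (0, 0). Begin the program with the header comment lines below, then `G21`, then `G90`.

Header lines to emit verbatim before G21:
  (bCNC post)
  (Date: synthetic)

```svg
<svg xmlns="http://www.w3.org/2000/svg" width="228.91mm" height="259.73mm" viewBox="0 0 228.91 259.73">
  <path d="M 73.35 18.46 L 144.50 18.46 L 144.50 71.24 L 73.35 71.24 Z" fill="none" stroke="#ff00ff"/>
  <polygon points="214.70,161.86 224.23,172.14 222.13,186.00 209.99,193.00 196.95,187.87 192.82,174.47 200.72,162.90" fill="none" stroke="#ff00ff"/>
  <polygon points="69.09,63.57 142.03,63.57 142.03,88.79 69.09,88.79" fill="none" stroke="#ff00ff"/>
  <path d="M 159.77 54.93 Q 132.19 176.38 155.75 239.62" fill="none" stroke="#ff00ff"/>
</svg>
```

(bCNC post)
(Date: synthetic)
G21
G90
G0 X73.35 Y241.27
M4 S685
G01 X144.50 Y241.27 F1041
G01 X144.50 Y188.49
G01 X73.35 Y188.49
G01 X73.35 Y241.27
M5
G0 X214.70 Y97.87
M4 S685
G01 X224.23 Y87.59 F1041
G01 X222.13 Y73.73
G01 X209.99 Y66.73
G01 X196.95 Y71.86
G01 X192.82 Y85.26
G01 X200.72 Y96.83
G01 X214.70 Y97.87
M5
G0 X69.09 Y196.16
M4 S685
G01 X142.03 Y196.16 F1041
G01 X142.03 Y170.94
G01 X69.09 Y170.94
G01 X69.09 Y196.16
M5
G0 X159.77 Y204.80
M4 S685
G01 X147.07 Y130.30 F1041
G01 X145.73 Y68.74
G01 X155.75 Y20.11
M5
G0 X0.00 Y0.00

1 u = 1 mm; y_m = 259.73 − y.

[1] `<path>` rectangle, #ff00ff→cut S685 F1041: (73.35,241.27) → (144.50,241.27) → (144.50,188.49) → (73.35,188.49) → (73.35,241.27) (closed)

[2] `<polygon>` regular polygon, #ff00ff→cut S685 F1041: (214.70,97.87) → (224.23,87.59) → (222.13,73.73) → (209.99,66.73) → (196.95,71.86) → (192.82,85.26) → (200.72,96.83) → (214.70,97.87) (closed)

[3] `<polygon>` rectangle, #ff00ff→cut S685 F1041: (69.09,196.16) → (142.03,196.16) → (142.03,170.94) → (69.09,170.94) → (69.09,196.16) (closed)

[4] `<path>` quadratic bezier, #ff00ff→cut S685 F1041: (159.77,204.80) → (147.07,130.30) → (145.73,68.74) → (155.75,20.11)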